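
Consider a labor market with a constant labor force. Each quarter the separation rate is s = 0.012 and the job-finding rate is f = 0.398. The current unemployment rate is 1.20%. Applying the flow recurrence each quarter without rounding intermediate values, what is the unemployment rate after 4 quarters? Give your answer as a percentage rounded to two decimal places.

Unemployment rate after four quarters ≈ 2.72%.

With a fixed labor force, u_{t+1} = u_t + s·(1−u_t) − f·u_t = u_t·(1−s−f) + s.
Here 1−s−f = 0.590 and s = 0.012.
u_1 = 0.012000 × 0.590 + 0.012 = 0.019080.
u_2 = 0.019080 × 0.590 + 0.012 = 0.023257.
u_3 = 0.023257 × 0.590 + 0.012 = 0.025722.
u_4 = 0.025722 × 0.590 + 0.012 = 0.027176.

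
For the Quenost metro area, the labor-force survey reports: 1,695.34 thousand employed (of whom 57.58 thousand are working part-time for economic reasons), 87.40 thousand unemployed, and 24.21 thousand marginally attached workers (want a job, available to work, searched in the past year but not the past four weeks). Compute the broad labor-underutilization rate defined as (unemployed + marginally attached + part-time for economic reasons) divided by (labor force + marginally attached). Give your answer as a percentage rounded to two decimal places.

Broad underutilization rate ≈ 9.36%.

Labor force = 1,695.34 + 87.40 = 1,782.74 thousand.
Numerator = 87.40 + 24.21 + 57.58 = 169.19 thousand.
Denominator = 1,782.74 + 24.21 = 1,806.95 thousand.
Broad rate = 169.19 / 1,806.95 = 9.36%.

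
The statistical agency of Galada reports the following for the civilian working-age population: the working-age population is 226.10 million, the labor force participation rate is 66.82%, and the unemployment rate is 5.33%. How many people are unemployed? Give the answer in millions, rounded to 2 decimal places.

Labor force = 0.6682 × 226.10 = 151.08 million.
Unemployed = 0.0533 × 151.08 ≈ 8.05 million.

About 8.05 million are unemployed.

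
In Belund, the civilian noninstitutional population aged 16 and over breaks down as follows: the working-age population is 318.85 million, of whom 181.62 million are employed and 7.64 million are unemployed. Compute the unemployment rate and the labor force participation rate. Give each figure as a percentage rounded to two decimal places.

Unemployment rate ≈ 4.04%; labor force participation rate ≈ 59.36%.

Labor force = employed + unemployed = 181.62 + 7.64 = 189.26 million.
Unemployment rate = 7.64 / 189.26 = 4.04%.
Labor force participation rate = 189.26 / 318.85 = 59.36%.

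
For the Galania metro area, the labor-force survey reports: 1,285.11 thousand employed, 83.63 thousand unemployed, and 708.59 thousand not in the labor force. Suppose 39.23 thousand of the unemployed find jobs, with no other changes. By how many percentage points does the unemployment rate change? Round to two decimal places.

The unemployment rate changes by −2.87 percentage points.

Initially, labor force = 1,285.11 + 83.63 = 1,368.74 thousand, so u = 83.63/1,368.74 = 6.11%.
After the change, unemployed falls and employed rises by 39.23; labor force unchanged → E = 1,324.34, U = 44.40, labor force = 1,368.74 thousand.
New unemployment rate = 44.40 / 1,368.74 = 3.24%.
Change = 3.24% − 6.11% = −2.87 percentage points.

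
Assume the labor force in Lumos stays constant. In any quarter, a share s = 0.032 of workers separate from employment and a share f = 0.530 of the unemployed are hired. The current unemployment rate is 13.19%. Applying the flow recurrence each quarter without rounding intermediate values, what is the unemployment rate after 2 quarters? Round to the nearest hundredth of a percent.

With a fixed labor force, u_{t+1} = u_t + s·(1−u_t) − f·u_t = u_t·(1−s−f) + s.
Here 1−s−f = 0.438 and s = 0.032.
u_1 = 0.131900 × 0.438 + 0.032 = 0.089772.
u_2 = 0.089772 × 0.438 + 0.032 = 0.071320.

Unemployment rate after two quarters ≈ 7.13%.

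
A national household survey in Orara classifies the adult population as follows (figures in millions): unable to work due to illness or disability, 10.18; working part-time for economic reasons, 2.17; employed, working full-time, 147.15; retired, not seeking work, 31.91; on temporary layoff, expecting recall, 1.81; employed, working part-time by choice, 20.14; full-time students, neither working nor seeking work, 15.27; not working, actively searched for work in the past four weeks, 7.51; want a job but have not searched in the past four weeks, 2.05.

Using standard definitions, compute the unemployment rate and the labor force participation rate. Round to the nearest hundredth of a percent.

Employed = 2.17 + 147.15 + 20.14 = 169.46 million (anyone who worked, including part-time for economic reasons, counts as employed).
Unemployed = 1.81 + 7.51 = 9.32 million (jobless and actively searching, or on temporary layoff).
Labor force = 169.46 + 9.32 = 178.78 million.
Not in labor force = 10.18 + 31.91 + 15.27 + 2.05 = 59.41 million (those not working and not actively searching are outside the labor force — including those who want a job but have given up searching).
Civilian working-age population = 178.78 + 59.41 = 238.19 million.
Unemployment rate = 9.32 / 178.78 = 5.21%.
Labor force participation rate = 178.78 / 238.19 = 75.06%.

Unemployment rate ≈ 5.21%; labor force participation rate ≈ 75.06%.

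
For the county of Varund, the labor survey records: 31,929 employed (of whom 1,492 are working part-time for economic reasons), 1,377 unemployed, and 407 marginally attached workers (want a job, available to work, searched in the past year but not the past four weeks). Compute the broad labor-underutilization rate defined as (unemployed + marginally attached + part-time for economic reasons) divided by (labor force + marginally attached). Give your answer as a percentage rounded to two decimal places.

Broad underutilization rate ≈ 9.72%.

Labor force = 31,929 + 1,377 = 33,306.
Numerator = 1,377 + 407 + 1,492 = 3,276.
Denominator = 33,306 + 407 = 33,713.
Broad rate = 3,276 / 33,713 = 9.72%.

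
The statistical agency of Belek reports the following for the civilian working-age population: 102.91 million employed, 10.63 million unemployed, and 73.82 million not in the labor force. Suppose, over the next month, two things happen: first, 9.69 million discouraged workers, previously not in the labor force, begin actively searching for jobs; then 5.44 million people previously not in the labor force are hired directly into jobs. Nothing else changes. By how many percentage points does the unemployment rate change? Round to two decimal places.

The unemployment rate changes by +6.43 percentage points.

Initially, labor force = 102.91 + 10.63 = 113.54 million, so u = 10.63/113.54 = 9.36%.
After the first change, unemployed and labor force both rise by 9.69 → E = 102.91, U = 20.32, labor force = 123.23 million.
After the second change, employed and labor force both rise by 5.44; unemployed unchanged → E = 108.35, U = 20.32, labor force = 128.67 million.
New unemployment rate = 20.32 / 128.67 = 15.79%.
Change = 15.79% − 9.36% = +6.43 percentage points.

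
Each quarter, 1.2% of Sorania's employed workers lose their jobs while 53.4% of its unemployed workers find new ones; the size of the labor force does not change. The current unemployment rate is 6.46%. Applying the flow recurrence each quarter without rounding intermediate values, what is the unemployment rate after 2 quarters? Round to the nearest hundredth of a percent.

Unemployment rate after two quarters ≈ 3.08%.

With a fixed labor force, u_{t+1} = u_t + s·(1−u_t) − f·u_t = u_t·(1−s−f) + s.
Here 1−s−f = 0.454 and s = 0.012.
u_1 = 0.064600 × 0.454 + 0.012 = 0.041328.
u_2 = 0.041328 × 0.454 + 0.012 = 0.030763.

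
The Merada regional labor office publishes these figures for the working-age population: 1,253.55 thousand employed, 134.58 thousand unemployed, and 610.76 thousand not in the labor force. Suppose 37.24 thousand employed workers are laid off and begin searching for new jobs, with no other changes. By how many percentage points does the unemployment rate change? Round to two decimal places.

The unemployment rate changes by +2.68 percentage points.

Initially, labor force = 1,253.55 + 134.58 = 1,388.13 thousand, so u = 134.58/1,388.13 = 9.70%.
After the change, employed falls and unemployed rises by 37.24; labor force unchanged → E = 1,216.31, U = 171.82, labor force = 1,388.13 thousand.
New unemployment rate = 171.82 / 1,388.13 = 12.38%.
Change = 12.38% − 9.70% = +2.68 percentage points.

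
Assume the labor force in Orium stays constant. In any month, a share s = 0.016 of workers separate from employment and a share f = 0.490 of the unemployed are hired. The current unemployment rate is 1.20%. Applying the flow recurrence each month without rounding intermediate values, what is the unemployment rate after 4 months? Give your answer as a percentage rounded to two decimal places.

Unemployment rate after four months ≈ 3.05%.

With a fixed labor force, u_{t+1} = u_t + s·(1−u_t) − f·u_t = u_t·(1−s−f) + s.
Here 1−s−f = 0.494 and s = 0.016.
u_1 = 0.012000 × 0.494 + 0.016 = 0.021928.
u_2 = 0.021928 × 0.494 + 0.016 = 0.026832.
u_3 = 0.026832 × 0.494 + 0.016 = 0.029255.
u_4 = 0.029255 × 0.494 + 0.016 = 0.030452.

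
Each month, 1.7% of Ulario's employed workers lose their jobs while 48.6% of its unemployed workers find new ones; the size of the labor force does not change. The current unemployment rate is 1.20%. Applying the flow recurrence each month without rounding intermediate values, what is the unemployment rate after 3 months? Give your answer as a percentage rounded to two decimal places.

Unemployment rate after three months ≈ 3.11%.

With a fixed labor force, u_{t+1} = u_t + s·(1−u_t) − f·u_t = u_t·(1−s−f) + s.
Here 1−s−f = 0.497 and s = 0.017.
u_1 = 0.012000 × 0.497 + 0.017 = 0.022964.
u_2 = 0.022964 × 0.497 + 0.017 = 0.028413.
u_3 = 0.028413 × 0.497 + 0.017 = 0.031121.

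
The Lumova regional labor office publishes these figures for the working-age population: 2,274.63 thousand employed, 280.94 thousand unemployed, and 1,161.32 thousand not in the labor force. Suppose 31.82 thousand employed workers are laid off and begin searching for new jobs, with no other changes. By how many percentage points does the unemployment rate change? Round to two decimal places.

Initially, labor force = 2,274.63 + 280.94 = 2,555.57 thousand, so u = 280.94/2,555.57 = 10.99%.
After the change, employed falls and unemployed rises by 31.82; labor force unchanged → E = 2,242.81, U = 312.76, labor force = 2,555.57 thousand.
New unemployment rate = 312.76 / 2,555.57 = 12.24%.
Change = 12.24% − 10.99% = +1.25 percentage points.

The unemployment rate changes by +1.25 percentage points.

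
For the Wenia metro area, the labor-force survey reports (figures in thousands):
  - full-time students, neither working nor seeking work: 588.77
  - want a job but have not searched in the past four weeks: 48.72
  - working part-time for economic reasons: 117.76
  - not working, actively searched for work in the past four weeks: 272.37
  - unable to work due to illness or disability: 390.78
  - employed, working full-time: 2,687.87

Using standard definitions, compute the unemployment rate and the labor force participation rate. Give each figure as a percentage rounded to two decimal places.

Unemployment rate ≈ 8.85%; labor force participation rate ≈ 74.96%.

Employed = 117.76 + 2,687.87 = 2,805.63 thousand (anyone who worked, including part-time for economic reasons, counts as employed).
Unemployed = 272.37 thousand.
Labor force = 2,805.63 + 272.37 = 3,078.00 thousand.
Not in labor force = 588.77 + 48.72 + 390.78 = 1,028.27 thousand (those not working and not actively searching are outside the labor force — including those who want a job but have given up searching).
Civilian working-age population = 3,078.00 + 1,028.27 = 4,106.27 thousand.
Unemployment rate = 272.37 / 3,078.00 = 8.85%.
Labor force participation rate = 3,078.00 / 4,106.27 = 74.96%.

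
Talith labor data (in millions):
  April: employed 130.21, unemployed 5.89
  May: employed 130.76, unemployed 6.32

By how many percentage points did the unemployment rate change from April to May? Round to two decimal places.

April: labor force = 130.21 + 5.89 = 136.10; u = 5.89/136.10 = 4.33%.
May: labor force = 130.76 + 6.32 = 137.08; u = 6.32/137.08 = 4.61%.
Change = 4.61% − 4.33% = +0.28 pp.

The unemployment rate changed by +0.28 percentage points.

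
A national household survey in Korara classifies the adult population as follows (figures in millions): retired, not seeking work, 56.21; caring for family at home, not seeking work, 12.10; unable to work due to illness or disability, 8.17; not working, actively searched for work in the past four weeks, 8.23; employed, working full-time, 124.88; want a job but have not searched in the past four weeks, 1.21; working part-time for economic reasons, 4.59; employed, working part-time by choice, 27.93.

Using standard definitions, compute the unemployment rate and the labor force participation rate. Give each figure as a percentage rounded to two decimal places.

Employed = 124.88 + 4.59 + 27.93 = 157.40 million (anyone who worked, including part-time for economic reasons, counts as employed).
Unemployed = 8.23 million.
Labor force = 157.40 + 8.23 = 165.63 million.
Not in labor force = 56.21 + 12.10 + 8.17 + 1.21 = 77.69 million (those not working and not actively searching are outside the labor force — including those who want a job but have given up searching).
Civilian working-age population = 165.63 + 77.69 = 243.32 million.
Unemployment rate = 8.23 / 165.63 = 4.97%.
Labor force participation rate = 165.63 / 243.32 = 68.07%.

Unemployment rate ≈ 4.97%; labor force participation rate ≈ 68.07%.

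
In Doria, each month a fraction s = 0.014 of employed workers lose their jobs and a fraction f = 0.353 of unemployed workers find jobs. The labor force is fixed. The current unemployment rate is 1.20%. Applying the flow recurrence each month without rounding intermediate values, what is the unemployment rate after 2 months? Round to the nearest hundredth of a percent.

With a fixed labor force, u_{t+1} = u_t + s·(1−u_t) − f·u_t = u_t·(1−s−f) + s.
Here 1−s−f = 0.633 and s = 0.014.
u_1 = 0.012000 × 0.633 + 0.014 = 0.021596.
u_2 = 0.021596 × 0.633 + 0.014 = 0.027670.

Unemployment rate after two months ≈ 2.77%.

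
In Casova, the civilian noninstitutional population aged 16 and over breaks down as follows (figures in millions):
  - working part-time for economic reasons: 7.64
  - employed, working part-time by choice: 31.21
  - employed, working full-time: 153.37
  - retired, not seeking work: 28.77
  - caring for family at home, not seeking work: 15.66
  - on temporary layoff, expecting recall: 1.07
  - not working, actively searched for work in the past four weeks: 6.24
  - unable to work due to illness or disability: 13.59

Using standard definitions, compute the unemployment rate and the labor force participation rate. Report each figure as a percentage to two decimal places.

Unemployment rate ≈ 3.66%; labor force participation rate ≈ 77.47%.

Employed = 7.64 + 31.21 + 153.37 = 192.22 million (anyone who worked, including part-time for economic reasons, counts as employed).
Unemployed = 1.07 + 6.24 = 7.31 million (jobless and actively searching, or on temporary layoff).
Labor force = 192.22 + 7.31 = 199.53 million.
Not in labor force = 28.77 + 15.66 + 13.59 = 58.02 million (those not working and not actively searching are outside the labor force).
Civilian working-age population = 199.53 + 58.02 = 257.55 million.
Unemployment rate = 7.31 / 199.53 = 3.66%.
Labor force participation rate = 199.53 / 257.55 = 77.47%.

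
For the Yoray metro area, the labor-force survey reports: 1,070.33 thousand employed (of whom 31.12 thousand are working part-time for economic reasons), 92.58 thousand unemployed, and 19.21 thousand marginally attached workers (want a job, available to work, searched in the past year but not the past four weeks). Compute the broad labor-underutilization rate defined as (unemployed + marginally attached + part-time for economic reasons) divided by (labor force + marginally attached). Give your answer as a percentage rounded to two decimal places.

Labor force = 1,070.33 + 92.58 = 1,162.91 thousand.
Numerator = 92.58 + 19.21 + 31.12 = 142.91 thousand.
Denominator = 1,162.91 + 19.21 = 1,182.12 thousand.
Broad rate = 142.91 / 1,182.12 = 12.09%.

Broad underutilization rate ≈ 12.09%.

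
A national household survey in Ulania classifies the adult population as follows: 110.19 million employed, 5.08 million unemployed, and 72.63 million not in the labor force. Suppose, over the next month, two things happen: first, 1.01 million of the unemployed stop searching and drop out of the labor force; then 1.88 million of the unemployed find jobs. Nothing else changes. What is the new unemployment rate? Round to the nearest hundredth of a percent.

Initially, labor force = 110.19 + 5.08 = 115.27 million, so u = 5.08/115.27 = 4.41%.
After the first change, unemployed and labor force both fall by 1.01 → E = 110.19, U = 4.07, labor force = 114.26 million.
After the second change, unemployed falls and employed rises by 1.88; labor force unchanged → E = 112.07, U = 2.19, labor force = 114.26 million.
New unemployment rate = 2.19 / 114.26 = 1.92%.

New unemployment rate ≈ 1.92%.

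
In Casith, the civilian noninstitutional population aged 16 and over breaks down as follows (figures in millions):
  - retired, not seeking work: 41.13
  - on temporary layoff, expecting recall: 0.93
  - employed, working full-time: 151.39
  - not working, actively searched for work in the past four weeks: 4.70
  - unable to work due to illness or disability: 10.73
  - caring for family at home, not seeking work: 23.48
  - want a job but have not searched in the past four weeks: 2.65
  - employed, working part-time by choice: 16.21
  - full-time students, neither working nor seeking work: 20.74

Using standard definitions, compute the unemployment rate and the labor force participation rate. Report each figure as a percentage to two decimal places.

Unemployment rate ≈ 3.25%; labor force participation rate ≈ 63.70%.

Employed = 151.39 + 16.21 = 167.60 million.
Unemployed = 0.93 + 4.70 = 5.63 million (jobless and actively searching, or on temporary layoff).
Labor force = 167.60 + 5.63 = 173.23 million.
Not in labor force = 41.13 + 10.73 + 23.48 + 2.65 + 20.74 = 98.73 million (those not working and not actively searching are outside the labor force — including those who want a job but have given up searching).
Civilian working-age population = 173.23 + 98.73 = 271.96 million.
Unemployment rate = 5.63 / 173.23 = 3.25%.
Labor force participation rate = 173.23 / 271.96 = 63.70%.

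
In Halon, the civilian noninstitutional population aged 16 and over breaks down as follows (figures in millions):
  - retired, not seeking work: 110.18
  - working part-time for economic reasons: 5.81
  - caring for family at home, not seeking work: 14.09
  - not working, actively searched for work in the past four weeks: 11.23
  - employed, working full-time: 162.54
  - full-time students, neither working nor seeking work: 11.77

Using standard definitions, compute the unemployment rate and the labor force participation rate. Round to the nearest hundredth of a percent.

Unemployment rate ≈ 6.25%; labor force participation rate ≈ 56.90%.

Employed = 5.81 + 162.54 = 168.35 million (anyone who worked, including part-time for economic reasons, counts as employed).
Unemployed = 11.23 million.
Labor force = 168.35 + 11.23 = 179.58 million.
Not in labor force = 110.18 + 14.09 + 11.77 = 136.04 million (those not working and not actively searching are outside the labor force).
Civilian working-age population = 179.58 + 136.04 = 315.62 million.
Unemployment rate = 11.23 / 179.58 = 6.25%.
Labor force participation rate = 179.58 / 315.62 = 56.90%.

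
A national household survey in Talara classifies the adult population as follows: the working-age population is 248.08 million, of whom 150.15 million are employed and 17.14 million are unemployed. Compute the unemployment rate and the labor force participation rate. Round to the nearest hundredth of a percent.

Unemployment rate ≈ 10.25%; labor force participation rate ≈ 67.43%.

Labor force = employed + unemployed = 150.15 + 17.14 = 167.29 million.
Unemployment rate = 17.14 / 167.29 = 10.25%.
Labor force participation rate = 167.29 / 248.08 = 67.43%.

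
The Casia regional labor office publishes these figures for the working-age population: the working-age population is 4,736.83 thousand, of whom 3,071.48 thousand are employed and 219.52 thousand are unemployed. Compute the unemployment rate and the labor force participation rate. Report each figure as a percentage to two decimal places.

Labor force = employed + unemployed = 3,071.48 + 219.52 = 3,291.00 thousand.
Unemployment rate = 219.52 / 3,291.00 = 6.67%.
Labor force participation rate = 3,291.00 / 4,736.83 = 69.48%.

Unemployment rate ≈ 6.67%; labor force participation rate ≈ 69.48%.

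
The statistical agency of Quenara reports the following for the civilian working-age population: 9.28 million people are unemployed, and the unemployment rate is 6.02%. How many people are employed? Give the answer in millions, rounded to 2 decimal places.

About 144.87 million are employed.

Labor force = U / u = 9.28 / 0.0602 ≈ 154.15 million.
Employed = labor force − unemployed = 154.15 − 9.28 = 144.87 million.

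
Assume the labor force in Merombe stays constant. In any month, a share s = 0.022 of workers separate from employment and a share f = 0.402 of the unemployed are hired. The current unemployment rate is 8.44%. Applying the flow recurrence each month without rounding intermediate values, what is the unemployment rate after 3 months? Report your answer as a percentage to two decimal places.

With a fixed labor force, u_{t+1} = u_t + s·(1−u_t) − f·u_t = u_t·(1−s−f) + s.
Here 1−s−f = 0.576 and s = 0.022.
u_1 = 0.084400 × 0.576 + 0.022 = 0.070614.
u_2 = 0.070614 × 0.576 + 0.022 = 0.062674.
u_3 = 0.062674 × 0.576 + 0.022 = 0.058100.

Unemployment rate after three months ≈ 5.81%.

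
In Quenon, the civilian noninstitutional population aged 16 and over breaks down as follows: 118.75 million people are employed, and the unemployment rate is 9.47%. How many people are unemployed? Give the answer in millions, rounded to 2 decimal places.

About 12.42 million are unemployed.

Let U be the number unemployed. The labor force is E + U, and U/(E+U) = 0.0947.
So U = 0.0947 × 118.75 / (1 − 0.0947) = 11.2456 / 0.9053 ≈ 12.42 million.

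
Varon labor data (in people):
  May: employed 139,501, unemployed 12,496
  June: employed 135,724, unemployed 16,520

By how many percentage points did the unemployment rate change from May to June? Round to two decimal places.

May: labor force = 139,501 + 12,496 = 151,997; u = 12,496/151,997 = 8.22%.
June: labor force = 135,724 + 16,520 = 152,244; u = 16,520/152,244 = 10.85%.
Change = 10.85% − 8.22% = +2.63 pp.

The unemployment rate changed by +2.63 percentage points.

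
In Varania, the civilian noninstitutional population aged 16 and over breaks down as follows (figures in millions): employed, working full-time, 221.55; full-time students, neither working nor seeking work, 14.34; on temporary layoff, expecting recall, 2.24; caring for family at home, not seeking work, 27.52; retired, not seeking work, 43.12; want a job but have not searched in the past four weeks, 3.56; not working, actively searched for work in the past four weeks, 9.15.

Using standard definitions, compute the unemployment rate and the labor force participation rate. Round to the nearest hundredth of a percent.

Employed = 221.55 million.
Unemployed = 2.24 + 9.15 = 11.39 million (jobless and actively searching, or on temporary layoff).
Labor force = 221.55 + 11.39 = 232.94 million.
Not in labor force = 14.34 + 27.52 + 43.12 + 3.56 = 88.54 million (those not working and not actively searching are outside the labor force — including those who want a job but have given up searching).
Civilian working-age population = 232.94 + 88.54 = 321.48 million.
Unemployment rate = 11.39 / 232.94 = 4.89%.
Labor force participation rate = 232.94 / 321.48 = 72.46%.

Unemployment rate ≈ 4.89%; labor force participation rate ≈ 72.46%.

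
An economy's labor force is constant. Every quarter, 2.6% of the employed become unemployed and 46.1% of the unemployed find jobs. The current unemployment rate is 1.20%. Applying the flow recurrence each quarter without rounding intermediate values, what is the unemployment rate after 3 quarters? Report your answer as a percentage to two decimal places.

With a fixed labor force, u_{t+1} = u_t + s·(1−u_t) − f·u_t = u_t·(1−s−f) + s.
Here 1−s−f = 0.513 and s = 0.026.
u_1 = 0.012000 × 0.513 + 0.026 = 0.032156.
u_2 = 0.032156 × 0.513 + 0.026 = 0.042496.
u_3 = 0.042496 × 0.513 + 0.026 = 0.047800.

Unemployment rate after three quarters ≈ 4.78%.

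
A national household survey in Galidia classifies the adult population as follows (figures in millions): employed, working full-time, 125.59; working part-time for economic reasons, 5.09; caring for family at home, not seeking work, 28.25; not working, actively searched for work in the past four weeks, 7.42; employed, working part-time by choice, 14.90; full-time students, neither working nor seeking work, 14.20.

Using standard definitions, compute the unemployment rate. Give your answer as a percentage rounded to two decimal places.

Unemployment rate ≈ 4.85%.

Employed = 125.59 + 5.09 + 14.90 = 145.58 million (anyone who worked, including part-time for economic reasons, counts as employed).
Unemployed = 7.42 million.
Labor force = 145.58 + 7.42 = 153.00 million.
Unemployment rate = 7.42 / 153.00 = 4.85%.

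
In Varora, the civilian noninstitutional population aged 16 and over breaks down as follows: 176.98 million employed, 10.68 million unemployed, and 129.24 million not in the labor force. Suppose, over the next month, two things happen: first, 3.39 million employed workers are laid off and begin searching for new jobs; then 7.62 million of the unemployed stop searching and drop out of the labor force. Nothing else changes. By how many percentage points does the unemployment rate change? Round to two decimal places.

Initially, labor force = 176.98 + 10.68 = 187.66 million, so u = 10.68/187.66 = 5.69%.
After the first change, employed falls and unemployed rises by 3.39; labor force unchanged → E = 173.59, U = 14.07, labor force = 187.66 million.
After the second change, unemployed and labor force both fall by 7.62 → E = 173.59, U = 6.45, labor force = 180.04 million.
New unemployment rate = 6.45 / 180.04 = 3.58%.
Change = 3.58% − 5.69% = −2.11 percentage points.

The unemployment rate changes by −2.11 percentage points.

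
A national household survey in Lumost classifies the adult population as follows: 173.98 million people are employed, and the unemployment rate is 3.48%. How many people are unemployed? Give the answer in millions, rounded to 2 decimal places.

Let U be the number unemployed. The labor force is E + U, and U/(E+U) = 0.0348.
So U = 0.0348 × 173.98 / (1 − 0.0348) = 6.0545 / 0.9652 ≈ 6.27 million.

About 6.27 million are unemployed.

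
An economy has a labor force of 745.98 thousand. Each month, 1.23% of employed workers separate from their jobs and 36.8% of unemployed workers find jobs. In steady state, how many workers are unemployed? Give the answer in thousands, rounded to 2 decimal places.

Steady-state unemployment rate u* = s/(s+f) = 1.23/(1.23+36.8) = 0.032343.
Unemployed = u* × labor force = 0.032343 × 745.98 ≈ 24.13 thousand.

About 24.13 thousand are unemployed in steady state.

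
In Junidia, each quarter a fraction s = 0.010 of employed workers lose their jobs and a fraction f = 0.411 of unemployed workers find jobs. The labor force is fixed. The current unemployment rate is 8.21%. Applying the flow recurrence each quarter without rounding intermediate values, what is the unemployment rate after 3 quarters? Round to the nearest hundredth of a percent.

With a fixed labor force, u_{t+1} = u_t + s·(1−u_t) − f·u_t = u_t·(1−s−f) + s.
Here 1−s−f = 0.579 and s = 0.010.
u_1 = 0.082100 × 0.579 + 0.010 = 0.057536.
u_2 = 0.057536 × 0.579 + 0.010 = 0.043313.
u_3 = 0.043313 × 0.579 + 0.010 = 0.035078.

Unemployment rate after three quarters ≈ 3.51%.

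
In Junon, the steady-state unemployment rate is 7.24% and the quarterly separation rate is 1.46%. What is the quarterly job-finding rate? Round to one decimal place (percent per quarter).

Job-finding rate ≈ 18.7% per quarter.

From u* = s/(s+f): f = s·(1−u)/u.
f = 1.46 × (1 − 0.0724) / 0.0724 = 1.3543 / 0.0724 ≈ 18.7% per quarter.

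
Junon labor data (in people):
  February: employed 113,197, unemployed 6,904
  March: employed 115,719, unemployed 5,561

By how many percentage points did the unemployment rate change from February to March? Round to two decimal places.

The unemployment rate changed by −1.16 percentage points.

February: labor force = 113,197 + 6,904 = 120,101; u = 6,904/120,101 = 5.75%.
March: labor force = 115,719 + 5,561 = 121,280; u = 5,561/121,280 = 4.59%.
Change = 4.59% − 5.75% = −1.16 pp.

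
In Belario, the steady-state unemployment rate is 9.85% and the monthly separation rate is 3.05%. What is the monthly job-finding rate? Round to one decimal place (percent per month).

From u* = s/(s+f): f = s·(1−u)/u.
f = 3.05 × (1 − 0.0985) / 0.0985 = 2.7496 / 0.0985 ≈ 27.9% per month.

Job-finding rate ≈ 27.9% per month.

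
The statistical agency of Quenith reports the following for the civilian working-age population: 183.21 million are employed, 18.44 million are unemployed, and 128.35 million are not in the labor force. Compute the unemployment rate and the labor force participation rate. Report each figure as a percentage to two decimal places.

Labor force = employed + unemployed = 183.21 + 18.44 = 201.65 million.
Working-age population = 201.65 + 128.35 = 330.00 million.
Unemployment rate = 18.44 / 201.65 = 9.14%.
Labor force participation rate = 201.65 / 330.00 = 61.11%.

Unemployment rate ≈ 9.14%; labor force participation rate ≈ 61.11%.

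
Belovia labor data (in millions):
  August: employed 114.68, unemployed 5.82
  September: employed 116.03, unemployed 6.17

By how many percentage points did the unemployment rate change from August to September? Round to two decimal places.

August: labor force = 114.68 + 5.82 = 120.50; u = 5.82/120.50 = 4.83%.
September: labor force = 116.03 + 6.17 = 122.20; u = 6.17/122.20 = 5.05%.
Change = 5.05% − 4.83% = +0.22 pp.

The unemployment rate changed by +0.22 percentage points.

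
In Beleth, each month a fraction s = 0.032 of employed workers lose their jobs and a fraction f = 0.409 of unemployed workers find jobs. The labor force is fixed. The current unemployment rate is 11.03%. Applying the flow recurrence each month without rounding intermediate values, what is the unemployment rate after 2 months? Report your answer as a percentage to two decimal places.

Unemployment rate after two months ≈ 8.44%.

With a fixed labor force, u_{t+1} = u_t + s·(1−u_t) − f·u_t = u_t·(1−s−f) + s.
Here 1−s−f = 0.559 and s = 0.032.
u_1 = 0.110300 × 0.559 + 0.032 = 0.093658.
u_2 = 0.093658 × 0.559 + 0.032 = 0.084355.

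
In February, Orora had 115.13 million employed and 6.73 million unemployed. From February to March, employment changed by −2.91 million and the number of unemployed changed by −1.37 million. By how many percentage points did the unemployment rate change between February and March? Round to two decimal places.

February: labor force = 115.13 + 6.73 = 121.86; u = 6.73/121.86 = 5.52%.
March: labor force = 112.22 + 5.36 = 117.58; u = 5.36/117.58 = 4.56%.
Change = 4.56% − 5.52% = −0.96 pp.

The unemployment rate changed by −0.96 percentage points.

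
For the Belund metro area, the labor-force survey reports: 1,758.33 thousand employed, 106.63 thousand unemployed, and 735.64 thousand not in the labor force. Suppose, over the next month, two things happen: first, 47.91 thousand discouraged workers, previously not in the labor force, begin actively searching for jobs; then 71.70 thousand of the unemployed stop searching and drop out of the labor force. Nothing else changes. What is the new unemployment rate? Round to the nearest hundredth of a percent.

New unemployment rate ≈ 4.50%.

Initially, labor force = 1,758.33 + 106.63 = 1,864.96 thousand, so u = 106.63/1,864.96 = 5.72%.
After the first change, unemployed and labor force both rise by 47.91 → E = 1,758.33, U = 154.54, labor force = 1,912.87 thousand.
After the second change, unemployed and labor force both fall by 71.70 → E = 1,758.33, U = 82.84, labor force = 1,841.17 thousand.
New unemployment rate = 82.84 / 1,841.17 = 4.50%.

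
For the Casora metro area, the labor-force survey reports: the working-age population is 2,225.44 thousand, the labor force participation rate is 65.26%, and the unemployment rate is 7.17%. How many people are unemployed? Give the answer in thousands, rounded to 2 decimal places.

Labor force = 0.6526 × 2,225.44 = 1,452.32 thousand.
Unemployed = 0.0717 × 1,452.32 ≈ 104.13 thousand.

About 104.13 thousand are unemployed.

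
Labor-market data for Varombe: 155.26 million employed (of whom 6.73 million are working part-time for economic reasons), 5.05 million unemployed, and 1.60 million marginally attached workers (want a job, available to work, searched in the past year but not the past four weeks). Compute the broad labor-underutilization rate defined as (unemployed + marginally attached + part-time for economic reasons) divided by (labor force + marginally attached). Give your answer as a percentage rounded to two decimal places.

Broad underutilization rate ≈ 8.26%.

Labor force = 155.26 + 5.05 = 160.31 million.
Numerator = 5.05 + 1.60 + 6.73 = 13.38 million.
Denominator = 160.31 + 1.60 = 161.91 million.
Broad rate = 13.38 / 161.91 = 8.26%.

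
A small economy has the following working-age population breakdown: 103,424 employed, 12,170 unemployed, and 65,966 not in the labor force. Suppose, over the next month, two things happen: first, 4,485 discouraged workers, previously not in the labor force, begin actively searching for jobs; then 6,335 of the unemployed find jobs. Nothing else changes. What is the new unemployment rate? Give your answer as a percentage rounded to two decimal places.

New unemployment rate ≈ 8.59%.

Initially, labor force = 103,424 + 12,170 = 115,594, so u = 12,170/115,594 = 10.53%.
After the first change, unemployed and labor force both rise by 4,485 → E = 103,424, U = 16,655, labor force = 120,079.
After the second change, unemployed falls and employed rises by 6,335; labor force unchanged → E = 109,759, U = 10,320, labor force = 120,079.
New unemployment rate = 10,320 / 120,079 = 8.59%.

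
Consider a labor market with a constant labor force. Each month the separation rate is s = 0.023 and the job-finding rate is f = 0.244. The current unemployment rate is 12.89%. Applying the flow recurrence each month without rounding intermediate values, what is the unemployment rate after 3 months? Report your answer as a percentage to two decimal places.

Unemployment rate after three months ≈ 10.30%.

With a fixed labor force, u_{t+1} = u_t + s·(1−u_t) − f·u_t = u_t·(1−s−f) + s.
Here 1−s−f = 0.733 and s = 0.023.
u_1 = 0.128900 × 0.733 + 0.023 = 0.117484.
u_2 = 0.117484 × 0.733 + 0.023 = 0.109116.
u_3 = 0.109116 × 0.733 + 0.023 = 0.102982.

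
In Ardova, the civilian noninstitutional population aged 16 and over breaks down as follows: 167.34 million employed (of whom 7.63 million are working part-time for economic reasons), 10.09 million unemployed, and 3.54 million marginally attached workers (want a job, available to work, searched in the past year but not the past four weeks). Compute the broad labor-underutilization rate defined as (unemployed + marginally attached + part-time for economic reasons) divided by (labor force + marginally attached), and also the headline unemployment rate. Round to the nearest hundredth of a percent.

Labor force = 167.34 + 10.09 = 177.43 million.
Numerator = 10.09 + 3.54 + 7.63 = 21.26 million.
Denominator = 177.43 + 3.54 = 180.97 million.
Broad rate = 21.26 / 180.97 = 11.75%.
Headline unemployment rate = 10.09 / 177.43 = 5.69%.

Broad underutilization rate ≈ 11.75%; headline unemployment rate ≈ 5.69%.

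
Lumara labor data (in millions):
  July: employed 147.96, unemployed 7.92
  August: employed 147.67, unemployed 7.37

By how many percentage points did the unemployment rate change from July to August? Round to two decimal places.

The unemployment rate changed by −0.33 percentage points.

July: labor force = 147.96 + 7.92 = 155.88; u = 7.92/155.88 = 5.08%.
August: labor force = 147.67 + 7.37 = 155.04; u = 7.37/155.04 = 4.75%.
Change = 4.75% − 5.08% = −0.33 pp.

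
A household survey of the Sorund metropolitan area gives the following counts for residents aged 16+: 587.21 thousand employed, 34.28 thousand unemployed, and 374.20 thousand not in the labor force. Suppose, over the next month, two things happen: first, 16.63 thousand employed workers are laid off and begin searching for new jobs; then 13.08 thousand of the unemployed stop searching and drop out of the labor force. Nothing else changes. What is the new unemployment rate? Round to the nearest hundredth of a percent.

Initially, labor force = 587.21 + 34.28 = 621.49 thousand, so u = 34.28/621.49 = 5.52%.
After the first change, employed falls and unemployed rises by 16.63; labor force unchanged → E = 570.58, U = 50.91, labor force = 621.49 thousand.
After the second change, unemployed and labor force both fall by 13.08 → E = 570.58, U = 37.83, labor force = 608.41 thousand.
New unemployment rate = 37.83 / 608.41 = 6.22%.

New unemployment rate ≈ 6.22%.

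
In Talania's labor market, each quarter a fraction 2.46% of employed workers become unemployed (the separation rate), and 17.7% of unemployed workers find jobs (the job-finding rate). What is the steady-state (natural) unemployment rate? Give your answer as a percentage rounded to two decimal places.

Steady-state unemployment rate ≈ 12.20%.

At steady state the flows balance: s·E = f·U, so U/(E+U) = s/(s+f).
u* = 2.46 / (2.46 + 17.7) = 2.46 / 20.16 = 12.20%.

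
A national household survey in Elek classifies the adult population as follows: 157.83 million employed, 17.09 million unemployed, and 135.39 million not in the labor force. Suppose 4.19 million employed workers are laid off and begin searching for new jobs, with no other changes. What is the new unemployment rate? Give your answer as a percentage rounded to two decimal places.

New unemployment rate ≈ 12.17%.

Initially, labor force = 157.83 + 17.09 = 174.92 million, so u = 17.09/174.92 = 9.77%.
After the change, employed falls and unemployed rises by 4.19; labor force unchanged → E = 153.64, U = 21.28, labor force = 174.92 million.
New unemployment rate = 21.28 / 174.92 = 12.17%.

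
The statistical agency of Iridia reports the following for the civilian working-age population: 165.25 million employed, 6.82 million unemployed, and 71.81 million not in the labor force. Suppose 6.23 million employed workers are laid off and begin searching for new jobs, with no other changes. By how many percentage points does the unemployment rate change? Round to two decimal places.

Initially, labor force = 165.25 + 6.82 = 172.07 million, so u = 6.82/172.07 = 3.96%.
After the change, employed falls and unemployed rises by 6.23; labor force unchanged → E = 159.02, U = 13.05, labor force = 172.07 million.
New unemployment rate = 13.05 / 172.07 = 7.58%.
Change = 7.58% − 3.96% = +3.62 percentage points.

The unemployment rate changes by +3.62 percentage points.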